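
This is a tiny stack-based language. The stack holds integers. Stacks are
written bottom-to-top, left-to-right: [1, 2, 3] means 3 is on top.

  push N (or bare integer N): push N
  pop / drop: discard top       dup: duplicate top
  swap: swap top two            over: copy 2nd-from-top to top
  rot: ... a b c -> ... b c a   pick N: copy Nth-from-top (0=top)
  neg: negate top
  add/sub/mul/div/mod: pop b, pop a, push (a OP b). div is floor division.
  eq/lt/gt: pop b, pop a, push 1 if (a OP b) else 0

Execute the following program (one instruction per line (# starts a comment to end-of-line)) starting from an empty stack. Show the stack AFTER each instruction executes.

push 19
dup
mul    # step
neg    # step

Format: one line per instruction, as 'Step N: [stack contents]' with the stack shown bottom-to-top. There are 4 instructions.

Step 1: [19]
Step 2: [19, 19]
Step 3: [361]
Step 4: [-361]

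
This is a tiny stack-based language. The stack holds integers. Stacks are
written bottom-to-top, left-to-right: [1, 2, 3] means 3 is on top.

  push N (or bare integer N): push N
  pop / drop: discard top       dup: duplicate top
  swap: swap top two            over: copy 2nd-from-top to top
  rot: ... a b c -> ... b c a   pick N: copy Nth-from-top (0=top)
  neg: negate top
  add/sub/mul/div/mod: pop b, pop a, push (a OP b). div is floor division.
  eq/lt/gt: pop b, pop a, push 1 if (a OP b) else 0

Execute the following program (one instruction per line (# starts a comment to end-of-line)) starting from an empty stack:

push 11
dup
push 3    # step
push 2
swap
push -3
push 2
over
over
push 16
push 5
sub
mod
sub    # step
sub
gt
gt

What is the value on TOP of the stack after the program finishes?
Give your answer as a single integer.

After 'push 11': [11]
After 'dup': [11, 11]
After 'push 3': [11, 11, 3]
After 'push 2': [11, 11, 3, 2]
After 'swap': [11, 11, 2, 3]
After 'push -3': [11, 11, 2, 3, -3]
After 'push 2': [11, 11, 2, 3, -3, 2]
After 'over': [11, 11, 2, 3, -3, 2, -3]
After 'over': [11, 11, 2, 3, -3, 2, -3, 2]
After 'push 16': [11, 11, 2, 3, -3, 2, -3, 2, 16]
After 'push 5': [11, 11, 2, 3, -3, 2, -3, 2, 16, 5]
After 'sub': [11, 11, 2, 3, -3, 2, -3, 2, 11]
After 'mod': [11, 11, 2, 3, -3, 2, -3, 2]
After 'sub': [11, 11, 2, 3, -3, 2, -5]
After 'sub': [11, 11, 2, 3, -3, 7]
After 'gt': [11, 11, 2, 3, 0]
After 'gt': [11, 11, 2, 1]

Answer: 1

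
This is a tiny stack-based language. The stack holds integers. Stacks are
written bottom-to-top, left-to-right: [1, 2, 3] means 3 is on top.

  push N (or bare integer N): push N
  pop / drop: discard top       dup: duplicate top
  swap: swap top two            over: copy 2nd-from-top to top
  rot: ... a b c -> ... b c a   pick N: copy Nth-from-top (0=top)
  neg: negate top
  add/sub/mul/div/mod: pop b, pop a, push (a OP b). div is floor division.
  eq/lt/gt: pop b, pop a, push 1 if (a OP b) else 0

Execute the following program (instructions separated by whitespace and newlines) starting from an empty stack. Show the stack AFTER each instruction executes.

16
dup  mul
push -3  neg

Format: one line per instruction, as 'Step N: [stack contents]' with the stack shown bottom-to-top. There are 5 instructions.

Step 1: [16]
Step 2: [16, 16]
Step 3: [256]
Step 4: [256, -3]
Step 5: [256, 3]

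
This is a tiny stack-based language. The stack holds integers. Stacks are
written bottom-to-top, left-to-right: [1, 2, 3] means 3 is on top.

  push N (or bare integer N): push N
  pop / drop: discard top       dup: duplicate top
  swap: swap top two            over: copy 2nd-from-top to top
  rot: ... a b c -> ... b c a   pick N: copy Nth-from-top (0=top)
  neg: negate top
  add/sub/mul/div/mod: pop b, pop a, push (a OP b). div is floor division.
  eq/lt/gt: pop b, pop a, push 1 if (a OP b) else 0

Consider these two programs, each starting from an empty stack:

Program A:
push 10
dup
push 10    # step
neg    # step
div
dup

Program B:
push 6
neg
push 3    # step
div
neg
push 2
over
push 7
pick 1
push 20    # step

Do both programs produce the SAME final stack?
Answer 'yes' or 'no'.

Program A trace:
  After 'push 10': [10]
  After 'dup': [10, 10]
  After 'push 10': [10, 10, 10]
  After 'neg': [10, 10, -10]
  After 'div': [10, -1]
  After 'dup': [10, -1, -1]
Program A final stack: [10, -1, -1]

Program B trace:
  After 'push 6': [6]
  After 'neg': [-6]
  After 'push 3': [-6, 3]
  After 'div': [-2]
  After 'neg': [2]
  After 'push 2': [2, 2]
  After 'over': [2, 2, 2]
  After 'push 7': [2, 2, 2, 7]
  After 'pick 1': [2, 2, 2, 7, 2]
  After 'push 20': [2, 2, 2, 7, 2, 20]
Program B final stack: [2, 2, 2, 7, 2, 20]
Same: no

Answer: no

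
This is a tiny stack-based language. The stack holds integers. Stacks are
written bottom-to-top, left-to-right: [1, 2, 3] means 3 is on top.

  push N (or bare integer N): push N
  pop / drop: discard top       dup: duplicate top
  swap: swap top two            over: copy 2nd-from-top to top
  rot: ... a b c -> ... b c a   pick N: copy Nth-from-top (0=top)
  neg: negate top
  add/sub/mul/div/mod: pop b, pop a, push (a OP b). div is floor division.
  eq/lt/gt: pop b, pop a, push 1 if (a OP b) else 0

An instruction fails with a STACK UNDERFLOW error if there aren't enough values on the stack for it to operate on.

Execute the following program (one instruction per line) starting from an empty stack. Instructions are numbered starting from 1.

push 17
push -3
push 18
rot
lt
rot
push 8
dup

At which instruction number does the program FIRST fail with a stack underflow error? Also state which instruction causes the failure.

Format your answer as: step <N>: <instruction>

Step 1 ('push 17'): stack = [17], depth = 1
Step 2 ('push -3'): stack = [17, -3], depth = 2
Step 3 ('push 18'): stack = [17, -3, 18], depth = 3
Step 4 ('rot'): stack = [-3, 18, 17], depth = 3
Step 5 ('lt'): stack = [-3, 0], depth = 2
Step 6 ('rot'): needs 3 value(s) but depth is 2 — STACK UNDERFLOW

Answer: step 6: rot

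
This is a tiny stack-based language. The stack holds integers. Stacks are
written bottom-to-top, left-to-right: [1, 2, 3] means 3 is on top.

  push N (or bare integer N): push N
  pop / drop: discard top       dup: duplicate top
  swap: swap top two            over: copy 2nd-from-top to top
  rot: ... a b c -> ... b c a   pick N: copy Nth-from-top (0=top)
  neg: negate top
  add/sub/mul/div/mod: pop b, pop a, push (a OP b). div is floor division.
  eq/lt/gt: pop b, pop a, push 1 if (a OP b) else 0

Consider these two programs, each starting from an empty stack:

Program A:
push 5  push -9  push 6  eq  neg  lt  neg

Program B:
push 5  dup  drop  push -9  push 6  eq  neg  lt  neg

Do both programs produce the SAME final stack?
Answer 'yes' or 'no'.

Program A trace:
  After 'push 5': [5]
  After 'push -9': [5, -9]
  After 'push 6': [5, -9, 6]
  After 'eq': [5, 0]
  After 'neg': [5, 0]
  After 'lt': [0]
  After 'neg': [0]
Program A final stack: [0]

Program B trace:
  After 'push 5': [5]
  After 'dup': [5, 5]
  After 'drop': [5]
  After 'push -9': [5, -9]
  After 'push 6': [5, -9, 6]
  After 'eq': [5, 0]
  After 'neg': [5, 0]
  After 'lt': [0]
  After 'neg': [0]
Program B final stack: [0]
Same: yes

Answer: yes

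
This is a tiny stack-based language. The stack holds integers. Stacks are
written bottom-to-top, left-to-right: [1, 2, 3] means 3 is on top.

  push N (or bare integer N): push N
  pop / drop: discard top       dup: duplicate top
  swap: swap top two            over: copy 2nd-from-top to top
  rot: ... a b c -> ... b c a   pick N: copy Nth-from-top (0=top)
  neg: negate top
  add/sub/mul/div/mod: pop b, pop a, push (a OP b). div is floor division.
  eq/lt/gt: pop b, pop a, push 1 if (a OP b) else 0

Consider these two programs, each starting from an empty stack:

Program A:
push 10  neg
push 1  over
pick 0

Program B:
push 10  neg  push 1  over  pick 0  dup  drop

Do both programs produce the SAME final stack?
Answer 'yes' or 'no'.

Program A trace:
  After 'push 10': [10]
  After 'neg': [-10]
  After 'push 1': [-10, 1]
  After 'over': [-10, 1, -10]
  After 'pick 0': [-10, 1, -10, -10]
Program A final stack: [-10, 1, -10, -10]

Program B trace:
  After 'push 10': [10]
  After 'neg': [-10]
  After 'push 1': [-10, 1]
  After 'over': [-10, 1, -10]
  After 'pick 0': [-10, 1, -10, -10]
  After 'dup': [-10, 1, -10, -10, -10]
  After 'drop': [-10, 1, -10, -10]
Program B final stack: [-10, 1, -10, -10]
Same: yes

Answer: yes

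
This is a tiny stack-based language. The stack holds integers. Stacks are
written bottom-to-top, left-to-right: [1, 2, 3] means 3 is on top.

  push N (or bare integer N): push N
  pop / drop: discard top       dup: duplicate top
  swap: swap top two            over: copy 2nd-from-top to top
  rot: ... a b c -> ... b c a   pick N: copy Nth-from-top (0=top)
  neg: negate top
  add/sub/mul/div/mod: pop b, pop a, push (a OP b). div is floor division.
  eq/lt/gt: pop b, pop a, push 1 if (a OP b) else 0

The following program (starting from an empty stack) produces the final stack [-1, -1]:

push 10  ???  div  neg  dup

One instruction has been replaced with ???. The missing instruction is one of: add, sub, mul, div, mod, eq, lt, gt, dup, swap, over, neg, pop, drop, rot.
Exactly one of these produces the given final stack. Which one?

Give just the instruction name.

Stack before ???: [10]
Stack after ???:  [10, 10]
The instruction that transforms [10] -> [10, 10] is: dup

Answer: dup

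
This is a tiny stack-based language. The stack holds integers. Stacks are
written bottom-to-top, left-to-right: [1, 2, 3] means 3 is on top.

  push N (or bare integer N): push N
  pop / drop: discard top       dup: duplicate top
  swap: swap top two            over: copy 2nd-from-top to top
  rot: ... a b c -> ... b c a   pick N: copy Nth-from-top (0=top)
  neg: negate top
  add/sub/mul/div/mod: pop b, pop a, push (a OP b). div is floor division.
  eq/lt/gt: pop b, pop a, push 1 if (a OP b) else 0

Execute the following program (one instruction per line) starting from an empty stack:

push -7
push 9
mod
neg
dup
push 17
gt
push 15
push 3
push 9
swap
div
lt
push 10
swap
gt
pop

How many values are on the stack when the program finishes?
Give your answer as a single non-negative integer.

Answer: 2

Derivation:
After 'push -7': stack = [-7] (depth 1)
After 'push 9': stack = [-7, 9] (depth 2)
After 'mod': stack = [2] (depth 1)
After 'neg': stack = [-2] (depth 1)
After 'dup': stack = [-2, -2] (depth 2)
After 'push 17': stack = [-2, -2, 17] (depth 3)
After 'gt': stack = [-2, 0] (depth 2)
After 'push 15': stack = [-2, 0, 15] (depth 3)
After 'push 3': stack = [-2, 0, 15, 3] (depth 4)
After 'push 9': stack = [-2, 0, 15, 3, 9] (depth 5)
After 'swap': stack = [-2, 0, 15, 9, 3] (depth 5)
After 'div': stack = [-2, 0, 15, 3] (depth 4)
After 'lt': stack = [-2, 0, 0] (depth 3)
After 'push 10': stack = [-2, 0, 0, 10] (depth 4)
After 'swap': stack = [-2, 0, 10, 0] (depth 4)
After 'gt': stack = [-2, 0, 1] (depth 3)
After 'pop': stack = [-2, 0] (depth 2)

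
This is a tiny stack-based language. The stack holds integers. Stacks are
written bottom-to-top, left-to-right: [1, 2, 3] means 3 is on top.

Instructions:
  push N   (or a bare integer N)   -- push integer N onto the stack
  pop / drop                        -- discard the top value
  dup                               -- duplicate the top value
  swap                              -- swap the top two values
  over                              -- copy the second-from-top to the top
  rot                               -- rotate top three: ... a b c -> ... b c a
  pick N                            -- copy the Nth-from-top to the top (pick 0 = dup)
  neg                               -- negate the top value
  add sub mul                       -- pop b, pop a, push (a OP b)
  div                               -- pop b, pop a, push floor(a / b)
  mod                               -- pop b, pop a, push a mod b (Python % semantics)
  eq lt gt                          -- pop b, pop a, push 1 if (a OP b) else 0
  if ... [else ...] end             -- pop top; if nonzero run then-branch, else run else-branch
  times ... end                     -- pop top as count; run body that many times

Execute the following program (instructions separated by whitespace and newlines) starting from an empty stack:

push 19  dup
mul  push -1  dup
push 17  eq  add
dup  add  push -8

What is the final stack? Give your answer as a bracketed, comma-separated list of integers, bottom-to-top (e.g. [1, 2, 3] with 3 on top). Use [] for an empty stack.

Answer: [361, -2, -8]

Derivation:
After 'push 19': [19]
After 'dup': [19, 19]
After 'mul': [361]
After 'push -1': [361, -1]
After 'dup': [361, -1, -1]
After 'push 17': [361, -1, -1, 17]
After 'eq': [361, -1, 0]
After 'add': [361, -1]
After 'dup': [361, -1, -1]
After 'add': [361, -2]
After 'push -8': [361, -2, -8]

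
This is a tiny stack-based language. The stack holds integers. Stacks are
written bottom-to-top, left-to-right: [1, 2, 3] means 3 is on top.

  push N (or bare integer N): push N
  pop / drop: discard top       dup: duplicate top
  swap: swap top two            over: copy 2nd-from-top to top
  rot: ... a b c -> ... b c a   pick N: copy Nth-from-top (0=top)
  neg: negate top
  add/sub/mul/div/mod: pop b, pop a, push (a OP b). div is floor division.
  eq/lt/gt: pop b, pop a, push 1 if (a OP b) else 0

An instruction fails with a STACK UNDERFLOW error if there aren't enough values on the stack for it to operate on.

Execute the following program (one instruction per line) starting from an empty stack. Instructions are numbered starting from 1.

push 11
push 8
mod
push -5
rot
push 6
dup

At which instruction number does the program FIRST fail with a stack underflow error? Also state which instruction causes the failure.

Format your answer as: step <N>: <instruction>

Step 1 ('push 11'): stack = [11], depth = 1
Step 2 ('push 8'): stack = [11, 8], depth = 2
Step 3 ('mod'): stack = [3], depth = 1
Step 4 ('push -5'): stack = [3, -5], depth = 2
Step 5 ('rot'): needs 3 value(s) but depth is 2 — STACK UNDERFLOW

Answer: step 5: rot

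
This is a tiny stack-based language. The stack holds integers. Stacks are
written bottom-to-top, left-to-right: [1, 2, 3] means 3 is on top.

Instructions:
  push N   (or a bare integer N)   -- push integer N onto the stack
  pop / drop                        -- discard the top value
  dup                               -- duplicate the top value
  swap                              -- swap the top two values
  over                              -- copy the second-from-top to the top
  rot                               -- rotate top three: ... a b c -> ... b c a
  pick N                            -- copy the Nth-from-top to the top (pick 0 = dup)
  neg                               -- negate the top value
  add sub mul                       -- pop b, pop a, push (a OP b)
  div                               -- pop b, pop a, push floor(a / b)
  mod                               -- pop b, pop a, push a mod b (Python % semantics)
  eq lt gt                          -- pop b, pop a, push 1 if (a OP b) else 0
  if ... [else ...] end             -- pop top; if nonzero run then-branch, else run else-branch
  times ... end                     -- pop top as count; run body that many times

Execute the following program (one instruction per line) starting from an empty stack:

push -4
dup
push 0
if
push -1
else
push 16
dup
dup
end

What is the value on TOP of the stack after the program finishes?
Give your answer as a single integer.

Answer: 16

Derivation:
After 'push -4': [-4]
After 'dup': [-4, -4]
After 'push 0': [-4, -4, 0]
After 'if': [-4, -4]
After 'push 16': [-4, -4, 16]
After 'dup': [-4, -4, 16, 16]
After 'dup': [-4, -4, 16, 16, 16]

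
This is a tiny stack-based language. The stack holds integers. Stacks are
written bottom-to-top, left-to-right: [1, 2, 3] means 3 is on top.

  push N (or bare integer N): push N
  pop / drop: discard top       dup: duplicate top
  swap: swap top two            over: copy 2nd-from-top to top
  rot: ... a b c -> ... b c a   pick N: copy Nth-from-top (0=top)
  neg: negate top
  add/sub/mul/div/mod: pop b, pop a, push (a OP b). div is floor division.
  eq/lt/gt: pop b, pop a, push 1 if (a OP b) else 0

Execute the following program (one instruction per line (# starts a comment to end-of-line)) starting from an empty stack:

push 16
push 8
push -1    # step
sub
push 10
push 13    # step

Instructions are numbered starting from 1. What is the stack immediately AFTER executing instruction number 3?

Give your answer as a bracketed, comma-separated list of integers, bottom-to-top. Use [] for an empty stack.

Answer: [16, 8, -1]

Derivation:
Step 1 ('push 16'): [16]
Step 2 ('push 8'): [16, 8]
Step 3 ('push -1'): [16, 8, -1]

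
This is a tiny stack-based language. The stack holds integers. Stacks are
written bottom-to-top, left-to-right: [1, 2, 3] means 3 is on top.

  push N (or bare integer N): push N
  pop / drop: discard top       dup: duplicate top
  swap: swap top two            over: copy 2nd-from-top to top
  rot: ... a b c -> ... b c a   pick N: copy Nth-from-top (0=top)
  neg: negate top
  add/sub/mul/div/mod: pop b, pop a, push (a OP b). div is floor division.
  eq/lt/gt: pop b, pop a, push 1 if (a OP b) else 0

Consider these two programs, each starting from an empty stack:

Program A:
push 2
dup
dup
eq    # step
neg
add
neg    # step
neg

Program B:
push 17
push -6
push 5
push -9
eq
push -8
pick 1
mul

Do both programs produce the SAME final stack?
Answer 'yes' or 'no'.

Program A trace:
  After 'push 2': [2]
  After 'dup': [2, 2]
  After 'dup': [2, 2, 2]
  After 'eq': [2, 1]
  After 'neg': [2, -1]
  After 'add': [1]
  After 'neg': [-1]
  After 'neg': [1]
Program A final stack: [1]

Program B trace:
  After 'push 17': [17]
  After 'push -6': [17, -6]
  After 'push 5': [17, -6, 5]
  After 'push -9': [17, -6, 5, -9]
  After 'eq': [17, -6, 0]
  After 'push -8': [17, -6, 0, -8]
  After 'pick 1': [17, -6, 0, -8, 0]
  After 'mul': [17, -6, 0, 0]
Program B final stack: [17, -6, 0, 0]
Same: no

Answer: no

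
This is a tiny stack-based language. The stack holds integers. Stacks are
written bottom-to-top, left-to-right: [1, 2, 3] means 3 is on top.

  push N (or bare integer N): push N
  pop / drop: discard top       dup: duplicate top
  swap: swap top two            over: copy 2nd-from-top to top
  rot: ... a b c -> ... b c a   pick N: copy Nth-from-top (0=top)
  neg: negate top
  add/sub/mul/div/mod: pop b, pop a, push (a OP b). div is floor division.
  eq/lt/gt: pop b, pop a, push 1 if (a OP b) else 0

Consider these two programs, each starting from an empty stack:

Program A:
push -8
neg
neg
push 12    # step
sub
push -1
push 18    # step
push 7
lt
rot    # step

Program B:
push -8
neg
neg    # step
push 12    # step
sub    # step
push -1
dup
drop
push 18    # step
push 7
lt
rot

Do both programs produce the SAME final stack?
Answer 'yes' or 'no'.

Program A trace:
  After 'push -8': [-8]
  After 'neg': [8]
  After 'neg': [-8]
  After 'push 12': [-8, 12]
  After 'sub': [-20]
  After 'push -1': [-20, -1]
  After 'push 18': [-20, -1, 18]
  After 'push 7': [-20, -1, 18, 7]
  After 'lt': [-20, -1, 0]
  After 'rot': [-1, 0, -20]
Program A final stack: [-1, 0, -20]

Program B trace:
  After 'push -8': [-8]
  After 'neg': [8]
  After 'neg': [-8]
  After 'push 12': [-8, 12]
  After 'sub': [-20]
  After 'push -1': [-20, -1]
  After 'dup': [-20, -1, -1]
  After 'drop': [-20, -1]
  After 'push 18': [-20, -1, 18]
  After 'push 7': [-20, -1, 18, 7]
  After 'lt': [-20, -1, 0]
  After 'rot': [-1, 0, -20]
Program B final stack: [-1, 0, -20]
Same: yes

Answer: yes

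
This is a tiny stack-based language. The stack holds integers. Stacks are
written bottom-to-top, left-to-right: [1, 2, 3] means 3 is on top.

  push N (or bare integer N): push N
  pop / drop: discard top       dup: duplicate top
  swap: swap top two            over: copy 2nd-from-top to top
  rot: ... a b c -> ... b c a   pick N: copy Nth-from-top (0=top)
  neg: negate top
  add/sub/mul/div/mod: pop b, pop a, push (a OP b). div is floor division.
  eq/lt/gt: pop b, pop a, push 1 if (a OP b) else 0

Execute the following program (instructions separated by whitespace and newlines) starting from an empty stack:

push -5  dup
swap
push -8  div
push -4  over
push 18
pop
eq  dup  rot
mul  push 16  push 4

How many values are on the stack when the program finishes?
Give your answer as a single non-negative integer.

Answer: 5

Derivation:
After 'push -5': stack = [-5] (depth 1)
After 'dup': stack = [-5, -5] (depth 2)
After 'swap': stack = [-5, -5] (depth 2)
After 'push -8': stack = [-5, -5, -8] (depth 3)
After 'div': stack = [-5, 0] (depth 2)
After 'push -4': stack = [-5, 0, -4] (depth 3)
After 'over': stack = [-5, 0, -4, 0] (depth 4)
After 'push 18': stack = [-5, 0, -4, 0, 18] (depth 5)
After 'pop': stack = [-5, 0, -4, 0] (depth 4)
After 'eq': stack = [-5, 0, 0] (depth 3)
After 'dup': stack = [-5, 0, 0, 0] (depth 4)
After 'rot': stack = [-5, 0, 0, 0] (depth 4)
After 'mul': stack = [-5, 0, 0] (depth 3)
After 'push 16': stack = [-5, 0, 0, 16] (depth 4)
After 'push 4': stack = [-5, 0, 0, 16, 4] (depth 5)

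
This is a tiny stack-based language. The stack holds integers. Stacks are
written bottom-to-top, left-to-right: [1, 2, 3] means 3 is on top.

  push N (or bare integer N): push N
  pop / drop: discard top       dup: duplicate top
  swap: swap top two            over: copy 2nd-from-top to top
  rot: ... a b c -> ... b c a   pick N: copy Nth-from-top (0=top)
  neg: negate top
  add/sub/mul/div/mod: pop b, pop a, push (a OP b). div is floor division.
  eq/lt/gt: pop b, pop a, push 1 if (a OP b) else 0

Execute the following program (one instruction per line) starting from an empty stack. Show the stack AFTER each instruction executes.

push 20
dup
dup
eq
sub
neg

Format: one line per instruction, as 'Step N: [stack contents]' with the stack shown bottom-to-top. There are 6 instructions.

Step 1: [20]
Step 2: [20, 20]
Step 3: [20, 20, 20]
Step 4: [20, 1]
Step 5: [19]
Step 6: [-19]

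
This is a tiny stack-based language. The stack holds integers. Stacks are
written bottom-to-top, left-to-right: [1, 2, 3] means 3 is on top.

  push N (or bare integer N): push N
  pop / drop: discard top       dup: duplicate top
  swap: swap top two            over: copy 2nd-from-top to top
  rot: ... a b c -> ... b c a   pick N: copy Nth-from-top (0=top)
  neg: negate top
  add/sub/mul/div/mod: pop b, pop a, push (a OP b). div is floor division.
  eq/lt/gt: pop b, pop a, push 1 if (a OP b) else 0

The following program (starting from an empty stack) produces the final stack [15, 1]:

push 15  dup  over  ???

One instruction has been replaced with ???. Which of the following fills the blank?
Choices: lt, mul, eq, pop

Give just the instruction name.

Stack before ???: [15, 15, 15]
Stack after ???:  [15, 1]
Checking each choice:
  lt: produces [15, 0]
  mul: produces [15, 225]
  eq: MATCH
  pop: produces [15, 15]


Answer: eq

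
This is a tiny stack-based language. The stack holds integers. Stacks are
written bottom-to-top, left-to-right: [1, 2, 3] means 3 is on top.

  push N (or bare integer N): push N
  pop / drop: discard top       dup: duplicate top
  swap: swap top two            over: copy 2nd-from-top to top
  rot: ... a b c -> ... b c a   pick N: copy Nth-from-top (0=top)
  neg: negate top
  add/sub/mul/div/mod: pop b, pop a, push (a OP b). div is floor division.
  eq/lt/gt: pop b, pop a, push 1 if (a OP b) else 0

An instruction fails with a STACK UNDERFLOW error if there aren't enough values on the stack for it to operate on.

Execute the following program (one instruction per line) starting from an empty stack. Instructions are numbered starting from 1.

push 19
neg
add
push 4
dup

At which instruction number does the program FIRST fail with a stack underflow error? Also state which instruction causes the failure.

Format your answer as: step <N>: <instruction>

Step 1 ('push 19'): stack = [19], depth = 1
Step 2 ('neg'): stack = [-19], depth = 1
Step 3 ('add'): needs 2 value(s) but depth is 1 — STACK UNDERFLOW

Answer: step 3: add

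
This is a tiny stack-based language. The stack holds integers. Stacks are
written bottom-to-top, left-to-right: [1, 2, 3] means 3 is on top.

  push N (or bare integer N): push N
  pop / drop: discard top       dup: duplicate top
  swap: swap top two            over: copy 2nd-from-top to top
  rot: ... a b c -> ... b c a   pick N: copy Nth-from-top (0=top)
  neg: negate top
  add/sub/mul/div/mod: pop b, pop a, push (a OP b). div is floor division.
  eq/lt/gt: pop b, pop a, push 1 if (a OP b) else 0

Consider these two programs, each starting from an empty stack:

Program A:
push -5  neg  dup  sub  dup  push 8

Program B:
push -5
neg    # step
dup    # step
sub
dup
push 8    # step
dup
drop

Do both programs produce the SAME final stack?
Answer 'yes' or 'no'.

Answer: yes

Derivation:
Program A trace:
  After 'push -5': [-5]
  After 'neg': [5]
  After 'dup': [5, 5]
  After 'sub': [0]
  After 'dup': [0, 0]
  After 'push 8': [0, 0, 8]
Program A final stack: [0, 0, 8]

Program B trace:
  After 'push -5': [-5]
  After 'neg': [5]
  After 'dup': [5, 5]
  After 'sub': [0]
  After 'dup': [0, 0]
  After 'push 8': [0, 0, 8]
  After 'dup': [0, 0, 8, 8]
  After 'drop': [0, 0, 8]
Program B final stack: [0, 0, 8]
Same: yes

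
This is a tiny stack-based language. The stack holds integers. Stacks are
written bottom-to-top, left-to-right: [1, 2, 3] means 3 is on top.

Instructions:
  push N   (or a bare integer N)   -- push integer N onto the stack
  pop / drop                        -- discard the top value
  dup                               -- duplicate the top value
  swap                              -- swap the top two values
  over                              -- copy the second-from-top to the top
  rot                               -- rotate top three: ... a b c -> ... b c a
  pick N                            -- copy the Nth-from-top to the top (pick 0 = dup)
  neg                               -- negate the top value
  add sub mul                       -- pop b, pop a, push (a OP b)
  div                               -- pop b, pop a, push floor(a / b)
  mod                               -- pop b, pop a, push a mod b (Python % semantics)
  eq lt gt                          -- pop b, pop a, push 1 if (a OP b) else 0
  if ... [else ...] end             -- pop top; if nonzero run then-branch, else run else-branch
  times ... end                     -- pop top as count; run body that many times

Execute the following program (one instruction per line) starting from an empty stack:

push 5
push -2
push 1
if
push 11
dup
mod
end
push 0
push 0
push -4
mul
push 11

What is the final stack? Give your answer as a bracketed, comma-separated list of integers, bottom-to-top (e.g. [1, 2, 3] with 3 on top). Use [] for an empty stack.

After 'push 5': [5]
After 'push -2': [5, -2]
After 'push 1': [5, -2, 1]
After 'if': [5, -2]
After 'push 11': [5, -2, 11]
After 'dup': [5, -2, 11, 11]
After 'mod': [5, -2, 0]
After 'push 0': [5, -2, 0, 0]
After 'push 0': [5, -2, 0, 0, 0]
After 'push -4': [5, -2, 0, 0, 0, -4]
After 'mul': [5, -2, 0, 0, 0]
After 'push 11': [5, -2, 0, 0, 0, 11]

Answer: [5, -2, 0, 0, 0, 11]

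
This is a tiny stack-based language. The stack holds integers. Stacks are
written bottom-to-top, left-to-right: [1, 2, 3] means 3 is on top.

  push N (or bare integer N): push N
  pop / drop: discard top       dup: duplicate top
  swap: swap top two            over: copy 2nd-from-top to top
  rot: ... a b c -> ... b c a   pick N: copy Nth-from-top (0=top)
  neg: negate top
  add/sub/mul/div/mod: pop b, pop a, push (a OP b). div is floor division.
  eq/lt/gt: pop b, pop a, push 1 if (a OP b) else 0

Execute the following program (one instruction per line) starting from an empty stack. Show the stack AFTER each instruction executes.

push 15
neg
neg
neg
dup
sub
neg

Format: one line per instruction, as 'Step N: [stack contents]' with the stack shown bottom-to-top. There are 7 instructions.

Step 1: [15]
Step 2: [-15]
Step 3: [15]
Step 4: [-15]
Step 5: [-15, -15]
Step 6: [0]
Step 7: [0]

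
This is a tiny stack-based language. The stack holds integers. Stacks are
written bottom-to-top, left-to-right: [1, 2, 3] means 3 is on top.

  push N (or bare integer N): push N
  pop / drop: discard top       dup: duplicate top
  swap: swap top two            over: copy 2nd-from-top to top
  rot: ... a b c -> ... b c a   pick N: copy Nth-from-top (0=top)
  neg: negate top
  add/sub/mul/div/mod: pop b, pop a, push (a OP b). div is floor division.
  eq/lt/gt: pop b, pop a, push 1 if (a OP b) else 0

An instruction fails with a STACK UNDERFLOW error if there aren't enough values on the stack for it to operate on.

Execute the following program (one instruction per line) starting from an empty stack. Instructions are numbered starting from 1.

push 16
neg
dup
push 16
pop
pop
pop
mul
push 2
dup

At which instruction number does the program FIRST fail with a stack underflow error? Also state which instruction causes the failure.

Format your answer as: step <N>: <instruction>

Step 1 ('push 16'): stack = [16], depth = 1
Step 2 ('neg'): stack = [-16], depth = 1
Step 3 ('dup'): stack = [-16, -16], depth = 2
Step 4 ('push 16'): stack = [-16, -16, 16], depth = 3
Step 5 ('pop'): stack = [-16, -16], depth = 2
Step 6 ('pop'): stack = [-16], depth = 1
Step 7 ('pop'): stack = [], depth = 0
Step 8 ('mul'): needs 2 value(s) but depth is 0 — STACK UNDERFLOW

Answer: step 8: mul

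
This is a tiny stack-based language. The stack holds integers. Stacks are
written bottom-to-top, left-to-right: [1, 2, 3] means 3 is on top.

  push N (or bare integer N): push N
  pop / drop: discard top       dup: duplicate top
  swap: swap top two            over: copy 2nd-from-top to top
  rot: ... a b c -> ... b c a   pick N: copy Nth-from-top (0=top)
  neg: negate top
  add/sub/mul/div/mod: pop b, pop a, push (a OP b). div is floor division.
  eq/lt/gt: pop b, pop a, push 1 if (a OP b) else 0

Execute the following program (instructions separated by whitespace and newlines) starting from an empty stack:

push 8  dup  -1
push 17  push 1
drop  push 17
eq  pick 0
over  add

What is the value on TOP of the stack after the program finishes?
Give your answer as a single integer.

Answer: 2

Derivation:
After 'push 8': [8]
After 'dup': [8, 8]
After 'push -1': [8, 8, -1]
After 'push 17': [8, 8, -1, 17]
After 'push 1': [8, 8, -1, 17, 1]
After 'drop': [8, 8, -1, 17]
After 'push 17': [8, 8, -1, 17, 17]
After 'eq': [8, 8, -1, 1]
After 'pick 0': [8, 8, -1, 1, 1]
After 'over': [8, 8, -1, 1, 1, 1]
After 'add': [8, 8, -1, 1, 2]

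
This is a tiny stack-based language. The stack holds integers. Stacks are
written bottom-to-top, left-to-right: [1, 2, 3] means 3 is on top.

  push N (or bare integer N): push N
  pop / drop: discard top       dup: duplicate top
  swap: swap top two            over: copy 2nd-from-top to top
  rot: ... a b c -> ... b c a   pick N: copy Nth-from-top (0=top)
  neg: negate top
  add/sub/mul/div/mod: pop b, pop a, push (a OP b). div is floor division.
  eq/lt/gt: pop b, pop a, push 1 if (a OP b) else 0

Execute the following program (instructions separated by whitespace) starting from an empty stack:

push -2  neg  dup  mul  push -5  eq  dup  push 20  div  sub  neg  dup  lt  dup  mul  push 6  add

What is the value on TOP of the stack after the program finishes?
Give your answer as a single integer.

Answer: 6

Derivation:
After 'push -2': [-2]
After 'neg': [2]
After 'dup': [2, 2]
After 'mul': [4]
After 'push -5': [4, -5]
After 'eq': [0]
After 'dup': [0, 0]
After 'push 20': [0, 0, 20]
After 'div': [0, 0]
After 'sub': [0]
After 'neg': [0]
After 'dup': [0, 0]
After 'lt': [0]
After 'dup': [0, 0]
After 'mul': [0]
After 'push 6': [0, 6]
After 'add': [6]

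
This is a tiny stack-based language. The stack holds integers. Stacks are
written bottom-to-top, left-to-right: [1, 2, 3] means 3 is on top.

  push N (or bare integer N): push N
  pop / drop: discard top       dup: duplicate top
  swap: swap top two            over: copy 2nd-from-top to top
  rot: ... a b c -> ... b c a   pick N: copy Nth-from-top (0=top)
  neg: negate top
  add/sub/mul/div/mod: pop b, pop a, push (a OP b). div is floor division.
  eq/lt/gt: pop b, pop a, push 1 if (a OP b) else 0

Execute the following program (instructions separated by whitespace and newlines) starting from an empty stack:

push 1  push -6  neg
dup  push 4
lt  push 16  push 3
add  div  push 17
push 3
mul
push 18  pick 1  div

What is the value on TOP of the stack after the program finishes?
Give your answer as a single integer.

After 'push 1': [1]
After 'push -6': [1, -6]
After 'neg': [1, 6]
After 'dup': [1, 6, 6]
After 'push 4': [1, 6, 6, 4]
After 'lt': [1, 6, 0]
After 'push 16': [1, 6, 0, 16]
After 'push 3': [1, 6, 0, 16, 3]
After 'add': [1, 6, 0, 19]
After 'div': [1, 6, 0]
After 'push 17': [1, 6, 0, 17]
After 'push 3': [1, 6, 0, 17, 3]
After 'mul': [1, 6, 0, 51]
After 'push 18': [1, 6, 0, 51, 18]
After 'pick 1': [1, 6, 0, 51, 18, 51]
After 'div': [1, 6, 0, 51, 0]

Answer: 0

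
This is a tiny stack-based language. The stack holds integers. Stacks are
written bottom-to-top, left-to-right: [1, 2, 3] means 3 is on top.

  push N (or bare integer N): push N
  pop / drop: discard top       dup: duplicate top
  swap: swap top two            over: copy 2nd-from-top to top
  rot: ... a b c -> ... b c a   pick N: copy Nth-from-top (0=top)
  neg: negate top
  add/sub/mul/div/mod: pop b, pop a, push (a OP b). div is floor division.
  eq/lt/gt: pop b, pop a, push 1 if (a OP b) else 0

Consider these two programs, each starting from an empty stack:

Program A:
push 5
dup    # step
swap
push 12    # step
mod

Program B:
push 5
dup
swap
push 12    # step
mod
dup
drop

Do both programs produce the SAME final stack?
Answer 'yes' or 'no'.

Program A trace:
  After 'push 5': [5]
  After 'dup': [5, 5]
  After 'swap': [5, 5]
  After 'push 12': [5, 5, 12]
  After 'mod': [5, 5]
Program A final stack: [5, 5]

Program B trace:
  After 'push 5': [5]
  After 'dup': [5, 5]
  After 'swap': [5, 5]
  After 'push 12': [5, 5, 12]
  After 'mod': [5, 5]
  After 'dup': [5, 5, 5]
  After 'drop': [5, 5]
Program B final stack: [5, 5]
Same: yes

Answer: yes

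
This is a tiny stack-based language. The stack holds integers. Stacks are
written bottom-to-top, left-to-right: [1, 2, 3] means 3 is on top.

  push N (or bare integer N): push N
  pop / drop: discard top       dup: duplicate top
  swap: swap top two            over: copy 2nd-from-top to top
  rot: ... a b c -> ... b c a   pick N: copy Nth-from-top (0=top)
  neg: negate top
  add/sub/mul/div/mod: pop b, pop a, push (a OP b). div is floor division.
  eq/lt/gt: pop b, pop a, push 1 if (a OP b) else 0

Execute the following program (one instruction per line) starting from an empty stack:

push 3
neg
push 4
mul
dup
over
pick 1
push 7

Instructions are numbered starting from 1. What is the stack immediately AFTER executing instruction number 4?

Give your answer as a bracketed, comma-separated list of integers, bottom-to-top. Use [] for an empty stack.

Step 1 ('push 3'): [3]
Step 2 ('neg'): [-3]
Step 3 ('push 4'): [-3, 4]
Step 4 ('mul'): [-12]

Answer: [-12]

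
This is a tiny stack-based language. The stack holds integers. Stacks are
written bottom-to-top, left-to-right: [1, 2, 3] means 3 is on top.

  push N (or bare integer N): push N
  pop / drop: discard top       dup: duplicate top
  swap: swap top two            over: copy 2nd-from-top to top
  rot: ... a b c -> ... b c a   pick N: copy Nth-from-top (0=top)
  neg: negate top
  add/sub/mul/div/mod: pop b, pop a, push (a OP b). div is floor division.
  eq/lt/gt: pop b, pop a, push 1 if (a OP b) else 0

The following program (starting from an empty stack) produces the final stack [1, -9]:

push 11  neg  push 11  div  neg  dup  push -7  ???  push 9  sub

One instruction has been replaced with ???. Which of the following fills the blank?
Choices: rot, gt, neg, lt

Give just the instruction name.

Answer: lt

Derivation:
Stack before ???: [1, 1, -7]
Stack after ???:  [1, 0]
Checking each choice:
  rot: produces [1, -7, -8]
  gt: produces [1, -8]
  neg: produces [1, 1, -2]
  lt: MATCH


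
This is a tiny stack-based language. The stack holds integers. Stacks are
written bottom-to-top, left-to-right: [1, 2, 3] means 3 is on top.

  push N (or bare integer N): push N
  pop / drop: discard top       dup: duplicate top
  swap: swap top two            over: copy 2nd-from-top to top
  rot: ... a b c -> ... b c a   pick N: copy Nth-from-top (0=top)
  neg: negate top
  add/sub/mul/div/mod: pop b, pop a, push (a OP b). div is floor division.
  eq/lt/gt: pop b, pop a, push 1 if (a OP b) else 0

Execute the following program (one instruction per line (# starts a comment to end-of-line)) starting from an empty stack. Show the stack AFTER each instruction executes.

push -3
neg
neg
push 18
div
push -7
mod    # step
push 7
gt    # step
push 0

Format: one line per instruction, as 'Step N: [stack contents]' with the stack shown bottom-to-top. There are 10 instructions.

Step 1: [-3]
Step 2: [3]
Step 3: [-3]
Step 4: [-3, 18]
Step 5: [-1]
Step 6: [-1, -7]
Step 7: [-1]
Step 8: [-1, 7]
Step 9: [0]
Step 10: [0, 0]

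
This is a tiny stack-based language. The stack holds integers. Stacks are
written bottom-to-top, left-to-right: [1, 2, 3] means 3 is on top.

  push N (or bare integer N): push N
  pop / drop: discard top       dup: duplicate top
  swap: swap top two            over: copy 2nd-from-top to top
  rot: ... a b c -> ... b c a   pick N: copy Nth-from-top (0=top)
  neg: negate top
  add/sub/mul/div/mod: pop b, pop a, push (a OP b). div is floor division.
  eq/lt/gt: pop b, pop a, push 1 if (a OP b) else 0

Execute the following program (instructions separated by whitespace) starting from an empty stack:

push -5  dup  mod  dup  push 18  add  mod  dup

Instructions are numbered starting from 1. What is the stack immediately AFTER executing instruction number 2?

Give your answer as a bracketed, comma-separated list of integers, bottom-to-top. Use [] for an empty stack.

Answer: [-5, -5]

Derivation:
Step 1 ('push -5'): [-5]
Step 2 ('dup'): [-5, -5]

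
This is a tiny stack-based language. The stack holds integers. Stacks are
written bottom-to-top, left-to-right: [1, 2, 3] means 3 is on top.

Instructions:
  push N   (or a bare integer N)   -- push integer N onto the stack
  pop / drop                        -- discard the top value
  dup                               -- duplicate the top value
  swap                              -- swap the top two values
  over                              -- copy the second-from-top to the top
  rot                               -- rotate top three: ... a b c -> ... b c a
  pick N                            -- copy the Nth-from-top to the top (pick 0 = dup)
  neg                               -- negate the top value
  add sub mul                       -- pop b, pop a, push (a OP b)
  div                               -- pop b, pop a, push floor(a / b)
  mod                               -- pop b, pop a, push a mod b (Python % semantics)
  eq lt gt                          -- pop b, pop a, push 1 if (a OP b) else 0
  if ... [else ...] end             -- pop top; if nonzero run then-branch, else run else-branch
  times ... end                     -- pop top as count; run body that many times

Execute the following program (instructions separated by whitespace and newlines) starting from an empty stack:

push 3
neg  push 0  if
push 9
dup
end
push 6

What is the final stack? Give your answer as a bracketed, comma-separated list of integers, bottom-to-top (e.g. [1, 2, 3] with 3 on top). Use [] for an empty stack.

Answer: [-3, 6]

Derivation:
After 'push 3': [3]
After 'neg': [-3]
After 'push 0': [-3, 0]
After 'if': [-3]
After 'push 6': [-3, 6]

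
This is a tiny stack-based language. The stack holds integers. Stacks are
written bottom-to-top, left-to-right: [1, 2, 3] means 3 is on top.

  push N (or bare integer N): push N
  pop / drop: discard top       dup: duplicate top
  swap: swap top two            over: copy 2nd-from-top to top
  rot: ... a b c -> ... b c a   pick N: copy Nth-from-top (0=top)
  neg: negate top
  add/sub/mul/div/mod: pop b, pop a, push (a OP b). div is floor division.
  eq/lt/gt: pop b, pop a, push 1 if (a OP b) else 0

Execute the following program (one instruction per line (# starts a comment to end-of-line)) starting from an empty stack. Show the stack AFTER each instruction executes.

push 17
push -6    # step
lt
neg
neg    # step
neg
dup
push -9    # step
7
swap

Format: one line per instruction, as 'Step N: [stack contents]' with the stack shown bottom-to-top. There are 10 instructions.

Step 1: [17]
Step 2: [17, -6]
Step 3: [0]
Step 4: [0]
Step 5: [0]
Step 6: [0]
Step 7: [0, 0]
Step 8: [0, 0, -9]
Step 9: [0, 0, -9, 7]
Step 10: [0, 0, 7, -9]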